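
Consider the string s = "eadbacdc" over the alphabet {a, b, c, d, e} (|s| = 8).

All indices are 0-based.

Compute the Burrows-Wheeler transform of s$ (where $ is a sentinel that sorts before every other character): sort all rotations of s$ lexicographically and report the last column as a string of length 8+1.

rank  rotation   last
    0  $eadbacdc  c
    1  acdc$eadb  b
    2  adbacdc$e  e
    3  bacdc$ead  d
    4  c$eadbacd  d
    5  cdc$eadba  a
    6  dbacdc$ea  a
    7  dc$eadbac  c
    8  eadbacdc$  $

cbeddaac$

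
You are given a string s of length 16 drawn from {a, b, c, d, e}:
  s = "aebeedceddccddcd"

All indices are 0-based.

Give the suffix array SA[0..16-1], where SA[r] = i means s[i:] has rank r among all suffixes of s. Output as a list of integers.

[0, 2, 10, 14, 11, 6, 15, 9, 13, 5, 8, 12, 1, 4, 7, 3]

sorted suffixes:
  #0 SA[0]=0  'aebeedceddccddcd'
  #1 SA[1]=2  'beedceddccddcd'
  #2 SA[2]=10  'ccddcd'
  #3 SA[3]=14  'cd'
  #4 SA[4]=11  'cddcd'
  #5 SA[5]=6  'ceddccddcd'
  #6 SA[6]=15  'd'
  #7 SA[7]=9  'dccddcd'
  #8 SA[8]=13  'dcd'
  #9 SA[9]=5  'dceddccddcd'
  #10 SA[10]=8  'ddccddcd'
  #11 SA[11]=12  'ddcd'
  #12 SA[12]=1  'ebeedceddccddcd'
  #13 SA[13]=4  'edceddccddcd'
  #14 SA[14]=7  'eddccddcd'
  #15 SA[15]=3  'eedceddccddcd'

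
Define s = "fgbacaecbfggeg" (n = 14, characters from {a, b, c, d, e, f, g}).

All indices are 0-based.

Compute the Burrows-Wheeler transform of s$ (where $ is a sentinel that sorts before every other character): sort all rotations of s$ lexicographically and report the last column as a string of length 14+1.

rank  rotation         last
    0  $fgbacaecbfggeg  g
    1  acaecbfggeg$fgb  b
    2  aecbfggeg$fgbac  c
    3  bacaecbfggeg$fg  g
    4  bfggeg$fgbacaec  c
    5  caecbfggeg$fgba  a
    6  cbfggeg$fgbacae  e
    7  ecbfggeg$fgbaca  a
    8  eg$fgbacaecbfgg  g
    9  fgbacaecbfggeg$  $
   10  fggeg$fgbacaecb  b
   11  g$fgbacaecbfgge  e
   12  gbacaecbfggeg$f  f
   13  geg$fgbacaecbfg  g
   14  ggeg$fgbacaecbf  f

gbcgcaeag$befgf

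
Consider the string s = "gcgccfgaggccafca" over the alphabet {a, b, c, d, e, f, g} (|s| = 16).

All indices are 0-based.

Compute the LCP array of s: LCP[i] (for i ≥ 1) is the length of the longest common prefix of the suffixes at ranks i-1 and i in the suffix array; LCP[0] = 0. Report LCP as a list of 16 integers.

rank→(start, suffix):
  0 → (15, 'a')
  1 → (12, 'afca')
  2 → (7, 'aggccafca')
  3 → (14, 'ca')
  4 → (11, 'cafca')
  5 → (10, 'ccafca')
  6 → (3, 'ccfgaggccafca')
  7 → (4, 'cfgaggccafca')
  8 → (1, 'cgccfgaggccafca')
  9 → (13, 'fca')
  10 → (5, 'fgaggccafca')
  11 → (6, 'gaggccafca')
  12 → (9, 'gccafca')
  13 → (2, 'gccfgaggccafca')
  14 → (0, 'gcgccfgaggccafca')
  15 → (8, 'ggccafca')

SA = [15, 12, 7, 14, 11, 10, 3, 4, 1, 13, 5, 6, 9, 2, 0, 8]
rank  pair      lcp
   1  s[15:],s[12:]  1  'a'
   2  s[12:],s[7:]  1  'a'
   3  s[7:],s[14:]  0  ''
   4  s[14:],s[11:]  2  'ca'
   5  s[11:],s[10:]  1  'c'
   6  s[10:],s[3:]  2  'cc'
   7  s[3:],s[4:]  1  'c'
   8  s[4:],s[1:]  1  'c'
   9  s[1:],s[13:]  0  ''
  10  s[13:],s[5:]  1  'f'
  11  s[5:],s[6:]  0  ''
  12  s[6:],s[9:]  1  'g'
  13  s[9:],s[2:]  3  'gcc'
  14  s[2:],s[0:]  2  'gc'
  15  s[0:],s[8:]  1  'g'

[0, 1, 1, 0, 2, 1, 2, 1, 1, 0, 1, 0, 1, 3, 2, 1]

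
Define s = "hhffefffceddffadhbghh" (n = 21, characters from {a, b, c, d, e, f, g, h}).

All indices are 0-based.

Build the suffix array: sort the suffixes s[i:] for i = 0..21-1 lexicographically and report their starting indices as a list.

[14, 17, 8, 10, 11, 15, 9, 4, 13, 7, 3, 12, 6, 2, 5, 18, 20, 16, 1, 19, 0]

rank→(start, suffix):
  0 → (14, 'adhbghh')
  1 → (17, 'bghh')
  2 → (8, 'ceddffadhbghh')
  3 → (10, 'ddffadhbghh')
  4 → (11, 'dffadhbghh')
  5 → (15, 'dhbghh')
  6 → (9, 'eddffadhbghh')
  7 → (4, 'efffceddffadhbghh')
  8 → (13, 'fadhbghh')
  9 → (7, 'fceddffadhbghh')
  10 → (3, 'fefffceddffadhbghh')
  11 → (12, 'ffadhbghh')
  12 → (6, 'ffceddffadhbghh')
  13 → (2, 'ffefffceddffadhbghh')
  14 → (5, 'fffceddffadhbghh')
  15 → (18, 'ghh')
  16 → (20, 'h')
  17 → (16, 'hbghh')
  18 → (1, 'hffefffceddffadhbghh')
  19 → (19, 'hh')
  20 → (0, 'hhffefffceddffadhbghh')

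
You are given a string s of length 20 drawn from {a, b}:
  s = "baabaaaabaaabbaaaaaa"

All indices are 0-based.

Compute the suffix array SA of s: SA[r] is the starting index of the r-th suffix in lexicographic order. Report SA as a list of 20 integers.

rank | idx | suffix
   0 |  19 | a
   1 |  18 | aa
   2 |  17 | aaa
   3 |  16 | aaaa
   4 |  15 | aaaaa
   5 |  14 | aaaaaa
   6 |   4 | aaaabaaabbaaaaaa
   7 |   5 | aaabaaabbaaaaaa
   8 |   9 | aaabbaaaaaa
   9 |   1 | aabaaaabaaabbaaaaaa
  10 |   6 | aabaaabbaaaaaa
  11 |  10 | aabbaaaaaa
  12 |   2 | abaaaabaaabbaaaaaa
  13 |   7 | abaaabbaaaaaa
  14 |  11 | abbaaaaaa
  15 |  13 | baaaaaa
  16 |   3 | baaaabaaabbaaaaaa
  17 |   8 | baaabbaaaaaa
  18 |   0 | baabaaaabaaabbaaaaaa
  19 |  12 | bbaaaaaa

[19, 18, 17, 16, 15, 14, 4, 5, 9, 1, 6, 10, 2, 7, 11, 13, 3, 8, 0, 12]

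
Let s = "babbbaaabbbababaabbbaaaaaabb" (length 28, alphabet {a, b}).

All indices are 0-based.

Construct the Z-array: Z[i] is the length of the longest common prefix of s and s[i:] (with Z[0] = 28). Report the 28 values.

Z[0]=28
i=1: i≥r, start 0; Z[1]=0
i=2: i≥r, start 0; Z[2]=1 scan→box=[2,3)
i=3: i≥r, start 0; Z[3]=1 scan→box=[3,4)
i=4: i≥r, start 0; Z[4]=2 scan→box=[4,6)
i=5: min(r-i=1, Z[1]=0)=0; Z[5]=0
i=6: i≥r, start 0; Z[6]=0
i=7: i≥r, start 0; Z[7]=0
i=8: i≥r, start 0; Z[8]=1 scan→box=[8,9)
i=9: i≥r, start 0; Z[9]=1 scan→box=[9,10)
i=10: i≥r, start 0; Z[10]=3 scan→box=[10,13)
i=11: min(r-i=2, Z[1]=0)=0; Z[11]=0
i=12: min(r-i=1, Z[2]=1)=1; Z[12]=3 scan→box=[12,15)
i=13: min(r-i=2, Z[1]=0)=0; Z[13]=0
i=14: min(r-i=1, Z[2]=1)=1; Z[14]=2 scan→box=[14,16)
i=15: min(r-i=1, Z[1]=0)=0; Z[15]=0
i=16: i≥r, start 0; Z[16]=0
i=17: i≥r, start 0; Z[17]=1 scan→box=[17,18)
i=18: i≥r, start 0; Z[18]=1 scan→box=[18,19)
i=19: i≥r, start 0; Z[19]=2 scan→box=[19,21)
i=20: min(r-i=1, Z[1]=0)=0; Z[20]=0
i=21: i≥r, start 0; Z[21]=0
i=22: i≥r, start 0; Z[22]=0
i=23: i≥r, start 0; Z[23]=0
i=24: i≥r, start 0; Z[24]=0
i=25: i≥r, start 0; Z[25]=0
i=26: i≥r, start 0; Z[26]=1 scan→box=[26,27)
i=27: i≥r, start 0; Z[27]=1 scan→box=[27,28)

[28, 0, 1, 1, 2, 0, 0, 0, 1, 1, 3, 0, 3, 0, 2, 0, 0, 1, 1, 2, 0, 0, 0, 0, 0, 0, 1, 1]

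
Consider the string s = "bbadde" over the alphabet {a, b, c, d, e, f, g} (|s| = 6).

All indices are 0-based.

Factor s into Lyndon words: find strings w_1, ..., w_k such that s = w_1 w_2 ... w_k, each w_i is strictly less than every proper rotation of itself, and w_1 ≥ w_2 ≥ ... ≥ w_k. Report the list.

emit factor 1: 'b' (i=0, period=1)
emit factor 2: 'b' (i=1, period=1)
emit factor 3: 'adde' (i=2, period=4)

["b", "b", "adde"]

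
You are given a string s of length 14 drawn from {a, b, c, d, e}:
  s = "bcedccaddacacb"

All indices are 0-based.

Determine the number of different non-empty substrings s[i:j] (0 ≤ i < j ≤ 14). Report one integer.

94

rank | idx | suffix
   0 |   9 | acacb
   1 |  11 | acb
   2 |   6 | addacacb
   3 |  13 | b
   4 |   0 | bcedccaddacacb
   5 |  10 | cacb
   6 |   5 | caddacacb
   7 |  12 | cb
   8 |   4 | ccaddacacb
   9 |   1 | cedccaddacacb
  10 |   8 | dacacb
  11 |   3 | dccaddacacb
  12 |   7 | ddacacb
  13 |   2 | edccaddacacb

SA = [9, 11, 6, 13, 0, 10, 5, 12, 4, 1, 8, 3, 7, 2]
i: (SA[i-1],SA[i]) lcp shared
  1: (9,11) 2 'ac'
  2: (11,6) 1 'a'
  3: (6,13) 0 ''
  4: (13,0) 1 'b'
  5: (0,10) 0 ''
  6: (10,5) 2 'ca'
  7: (5,12) 1 'c'
  8: (12,4) 1 'c'
  9: (4,1) 1 'c'
  10: (1,8) 0 ''
  11: (8,3) 1 'd'
  12: (3,7) 1 'd'
  13: (7,2) 0 ''

n(n+1)/2 = 14·15/2 = 105
Σ LCP = 0 + 2 + 1 + 0 + 1 + 0 + 2 + 1 + 1 + 1 + 0 + 1 + 1 + 0 = 11
distinct = 105 − 11 = 94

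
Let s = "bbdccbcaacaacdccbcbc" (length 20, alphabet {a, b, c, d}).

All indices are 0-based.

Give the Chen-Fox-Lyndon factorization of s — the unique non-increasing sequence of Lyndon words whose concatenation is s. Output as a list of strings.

["bbdccbc", "aacaacdccbcbc"]

emit factor 1: 'bbdccbc' (i=0, period=7)
emit factor 2: 'aacaacdccbcbc' (i=7, period=13)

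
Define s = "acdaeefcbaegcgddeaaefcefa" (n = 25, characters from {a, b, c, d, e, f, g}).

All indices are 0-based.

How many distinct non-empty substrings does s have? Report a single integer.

rank | idx | suffix
   0 |  24 | a
   1 |  17 | aaefcefa
   2 |   0 | acdaeefcbaegcgddeaaefcefa
   3 |   3 | aeefcbaegcgddeaaefcefa
   4 |  18 | aefcefa
   5 |   9 | aegcgddeaaefcefa
   6 |   8 | baegcgddeaaefcefa
   7 |   7 | cbaegcgddeaaefcefa
   8 |   1 | cdaeefcbaegcgddeaaefcefa
   9 |  21 | cefa
  10 |  12 | cgddeaaefcefa
  11 |   2 | daeefcbaegcgddeaaefcefa
  12 |  14 | ddeaaefcefa
  13 |  15 | deaaefcefa
  14 |  16 | eaaefcefa
  15 |   4 | eefcbaegcgddeaaefcefa
  16 |  22 | efa
  17 |   5 | efcbaegcgddeaaefcefa
  18 |  19 | efcefa
  19 |  10 | egcgddeaaefcefa
  20 |  23 | fa
  21 |   6 | fcbaegcgddeaaefcefa
  22 |  20 | fcefa
  23 |  11 | gcgddeaaefcefa
  24 |  13 | gddeaaefcefa

SA = [24, 17, 0, 3, 18, 9, 8, 7, 1, 21, 12, 2, 14, 15, 16, 4, 22, 5, 19, 10, 23, 6, 20, 11, 13]
i: (SA[i-1],SA[i]) lcp shared
  1: (24,17) 1 'a'
  2: (17,0) 1 'a'
  3: (0,3) 1 'a'
  4: (3,18) 2 'ae'
  5: (18,9) 2 'ae'
  6: (9,8) 0 ''
  7: (8,7) 0 ''
  8: (7,1) 1 'c'
  9: (1,21) 1 'c'
  10: (21,12) 1 'c'
  11: (12,2) 0 ''
  12: (2,14) 1 'd'
  13: (14,15) 1 'd'
  14: (15,16) 0 ''
  15: (16,4) 1 'e'
  16: (4,22) 1 'e'
  17: (22,5) 2 'ef'
  18: (5,19) 3 'efc'
  19: (19,10) 1 'e'
  20: (10,23) 0 ''
  21: (23,6) 1 'f'
  22: (6,20) 2 'fc'
  23: (20,11) 0 ''
  24: (11,13) 1 'g'

n(n+1)/2 = 25·26/2 = 325
Σ LCP = 0 + 1 + 1 + 1 + 2 + 2 + 0 + 0 + 1 + 1 + 1 + 0 + 1 + 1 + 0 + 1 + 1 + 2 + 3 + 1 + 0 + 1 + 2 + 0 + 1 = 24
distinct = 325 − 24 = 301

301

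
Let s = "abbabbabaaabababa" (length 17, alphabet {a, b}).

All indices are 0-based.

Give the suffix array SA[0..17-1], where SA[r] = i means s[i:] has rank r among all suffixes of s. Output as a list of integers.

rank→(start, suffix):
  0 → (16, 'a')
  1 → (8, 'aaabababa')
  2 → (9, 'aabababa')
  3 → (14, 'aba')
  4 → (6, 'abaaabababa')
  5 → (12, 'ababa')
  6 → (10, 'abababa')
  7 → (3, 'abbabaaabababa')
  8 → (0, 'abbabbabaaabababa')
  9 → (15, 'ba')
  10 → (7, 'baaabababa')
  11 → (13, 'baba')
  12 → (5, 'babaaabababa')
  13 → (11, 'bababa')
  14 → (2, 'babbabaaabababa')
  15 → (4, 'bbabaaabababa')
  16 → (1, 'bbabbabaaabababa')

[16, 8, 9, 14, 6, 12, 10, 3, 0, 15, 7, 13, 5, 11, 2, 4, 1]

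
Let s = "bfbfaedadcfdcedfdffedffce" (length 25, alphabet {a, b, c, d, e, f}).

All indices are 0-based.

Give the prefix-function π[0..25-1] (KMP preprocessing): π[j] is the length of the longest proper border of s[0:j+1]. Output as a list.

[0, 0, 1, 2, 0, 0, 0, 0, 0, 0, 0, 0, 0, 0, 0, 0, 0, 0, 0, 0, 0, 0, 0, 0, 0]

π[0] = 0
j=1 s[j]='f': π[1]=0 (border '')
j=2 s[j]='b': π[2]=1 (border 'b')
j=3 s[j]='f': π[3]=2 (border 'bf')
j=4 s[j]='a': k: 2→0; π[4]=0 (border '')
j=5 s[j]='e': π[5]=0 (border '')
j=6 s[j]='d': π[6]=0 (border '')
j=7 s[j]='a': π[7]=0 (border '')
j=8 s[j]='d': π[8]=0 (border '')
j=9 s[j]='c': π[9]=0 (border '')
j=10 s[j]='f': π[10]=0 (border '')
j=11 s[j]='d': π[11]=0 (border '')
j=12 s[j]='c': π[12]=0 (border '')
j=13 s[j]='e': π[13]=0 (border '')
j=14 s[j]='d': π[14]=0 (border '')
j=15 s[j]='f': π[15]=0 (border '')
j=16 s[j]='d': π[16]=0 (border '')
j=17 s[j]='f': π[17]=0 (border '')
j=18 s[j]='f': π[18]=0 (border '')
j=19 s[j]='e': π[19]=0 (border '')
j=20 s[j]='d': π[20]=0 (border '')
j=21 s[j]='f': π[21]=0 (border '')
j=22 s[j]='f': π[22]=0 (border '')
j=23 s[j]='c': π[23]=0 (border '')
j=24 s[j]='e': π[24]=0 (border '')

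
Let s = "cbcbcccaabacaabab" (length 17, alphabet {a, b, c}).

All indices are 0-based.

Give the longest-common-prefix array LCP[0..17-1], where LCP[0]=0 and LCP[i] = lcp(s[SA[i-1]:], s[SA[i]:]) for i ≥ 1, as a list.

rank→(start, suffix):
  0 → (12, 'aabab')
  1 → (7, 'aabacaabab')
  2 → (15, 'ab')
  3 → (13, 'abab')
  4 → (8, 'abacaabab')
  5 → (10, 'acaabab')
  6 → (16, 'b')
  7 → (14, 'bab')
  8 → (9, 'bacaabab')
  9 → (1, 'bcbcccaabacaabab')
  10 → (3, 'bcccaabacaabab')
  11 → (11, 'caabab')
  12 → (6, 'caabacaabab')
  13 → (0, 'cbcbcccaabacaabab')
  14 → (2, 'cbcccaabacaabab')
  15 → (5, 'ccaabacaabab')
  16 → (4, 'cccaabacaabab')

SA = [12, 7, 15, 13, 8, 10, 16, 14, 9, 1, 3, 11, 6, 0, 2, 5, 4]
rank  pair      lcp
   1  s[12:],s[7:]  4  'aaba'
   2  s[7:],s[15:]  1  'a'
   3  s[15:],s[13:]  2  'ab'
   4  s[13:],s[8:]  3  'aba'
   5  s[8:],s[10:]  1  'a'
   6  s[10:],s[16:]  0  ''
   7  s[16:],s[14:]  1  'b'
   8  s[14:],s[9:]  2  'ba'
   9  s[9:],s[1:]  1  'b'
  10  s[1:],s[3:]  2  'bc'
  11  s[3:],s[11:]  0  ''
  12  s[11:],s[6:]  5  'caaba'
  13  s[6:],s[0:]  1  'c'
  14  s[0:],s[2:]  3  'cbc'
  15  s[2:],s[5:]  1  'c'
  16  s[5:],s[4:]  2  'cc'

[0, 4, 1, 2, 3, 1, 0, 1, 2, 1, 2, 0, 5, 1, 3, 1, 2]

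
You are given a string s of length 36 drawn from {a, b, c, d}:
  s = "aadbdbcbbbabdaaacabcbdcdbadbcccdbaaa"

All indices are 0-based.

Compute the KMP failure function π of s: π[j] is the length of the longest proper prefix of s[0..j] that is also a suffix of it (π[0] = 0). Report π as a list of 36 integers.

[0, 1, 0, 0, 0, 0, 0, 0, 0, 0, 1, 0, 0, 1, 2, 2, 0, 1, 0, 0, 0, 0, 0, 0, 0, 1, 0, 0, 0, 0, 0, 0, 0, 1, 2, 2]

π[0] = 0
j=1 s[j]='a': π[1]=1 (border 'a')
j=2 s[j]='d': k: 1→0; π[2]=0 (border '')
j=3 s[j]='b': π[3]=0 (border '')
j=4 s[j]='d': π[4]=0 (border '')
j=5 s[j]='b': π[5]=0 (border '')
j=6 s[j]='c': π[6]=0 (border '')
j=7 s[j]='b': π[7]=0 (border '')
j=8 s[j]='b': π[8]=0 (border '')
j=9 s[j]='b': π[9]=0 (border '')
j=10 s[j]='a': π[10]=1 (border 'a')
j=11 s[j]='b': k: 1→0; π[11]=0 (border '')
j=12 s[j]='d': π[12]=0 (border '')
j=13 s[j]='a': π[13]=1 (border 'a')
j=14 s[j]='a': π[14]=2 (border 'aa')
j=15 s[j]='a': k: 2→1; π[15]=2 (border 'aa')
j=16 s[j]='c': k: 2→1→0; π[16]=0 (border '')
j=17 s[j]='a': π[17]=1 (border 'a')
j=18 s[j]='b': k: 1→0; π[18]=0 (border '')
j=19 s[j]='c': π[19]=0 (border '')
j=20 s[j]='b': π[20]=0 (border '')
j=21 s[j]='d': π[21]=0 (border '')
j=22 s[j]='c': π[22]=0 (border '')
j=23 s[j]='d': π[23]=0 (border '')
j=24 s[j]='b': π[24]=0 (border '')
j=25 s[j]='a': π[25]=1 (border 'a')
j=26 s[j]='d': k: 1→0; π[26]=0 (border '')
j=27 s[j]='b': π[27]=0 (border '')
j=28 s[j]='c': π[28]=0 (border '')
j=29 s[j]='c': π[29]=0 (border '')
j=30 s[j]='c': π[30]=0 (border '')
j=31 s[j]='d': π[31]=0 (border '')
j=32 s[j]='b': π[32]=0 (border '')
j=33 s[j]='a': π[33]=1 (border 'a')
j=34 s[j]='a': π[34]=2 (border 'aa')
j=35 s[j]='a': k: 2→1; π[35]=2 (border 'aa')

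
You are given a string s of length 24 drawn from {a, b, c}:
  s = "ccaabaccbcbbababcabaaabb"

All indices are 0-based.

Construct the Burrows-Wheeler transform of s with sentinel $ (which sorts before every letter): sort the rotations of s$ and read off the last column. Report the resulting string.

rank  rotation                   last
    0  $ccaabaccbcbbababcabaaabb  b
    1  aaabb$ccaabaccbcbbababcab  b
    2  aabaccbcbbababcabaaabb$cc  c
    3  aabb$ccaabaccbcbbababcaba  a
    4  abaaabb$ccaabaccbcbbababc  c
    5  ababcabaaabb$ccaabaccbcbb  b
    6  abaccbcbbababcabaaabb$cca  a
    7  abb$ccaabaccbcbbababcabaa  a
    8  abcabaaabb$ccaabaccbcbbab  b
    9  accbcbbababcabaaabb$ccaab  b
   10  b$ccaabaccbcbbababcabaaab  b
   11  baaabb$ccaabaccbcbbababca  a
   12  bababcabaaabb$ccaabaccbcb  b
   13  babcabaaabb$ccaabaccbcbba  a
   14  baccbcbbababcabaaabb$ccaa  a
   15  bb$ccaabaccbcbbababcabaaa  a
   16  bbababcabaaabb$ccaabaccbc  c
   17  bcabaaabb$ccaabaccbcbbaba  a
   18  bcbbababcabaaabb$ccaabacc  c
   19  caabaccbcbbababcabaaabb$c  c
   20  cabaaabb$ccaabaccbcbbabab  b
   21  cbbababcabaaabb$ccaabaccb  b
   22  cbcbbababcabaaabb$ccaabac  c
   23  ccaabaccbcbbababcabaaabb$  $
   24  ccbcbbababcabaaabb$ccaaba  a

bbcacbaabbbabaaacaccbbc$a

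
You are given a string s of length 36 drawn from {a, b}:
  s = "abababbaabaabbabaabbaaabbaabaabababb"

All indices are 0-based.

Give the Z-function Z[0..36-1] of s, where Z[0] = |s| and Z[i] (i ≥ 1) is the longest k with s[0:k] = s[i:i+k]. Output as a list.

[36, 0, 4, 0, 2, 0, 0, 1, 3, 0, 1, 2, 0, 0, 3, 0, 1, 2, 0, 0, 1, 1, 2, 0, 0, 1, 3, 0, 1, 7, 0, 4, 0, 2, 0, 0]

Z[0]=36
i=1: fresh scan; Z[1]=0
i=2: fresh scan; Z[2]=4 extend→box=[2,6)
i=3: min(r-i=3, Z[1]=0)=0; Z[3]=0
i=4: min(r-i=2, Z[2]=4)=2; Z[4]=2
i=5: min(r-i=1, Z[3]=0)=0; Z[5]=0
i=6: fresh scan; Z[6]=0
i=7: fresh scan; Z[7]=1 extend→box=[7,8)
i=8: fresh scan; Z[8]=3 extend→box=[8,11)
i=9: min(r-i=2, Z[1]=0)=0; Z[9]=0
i=10: min(r-i=1, Z[2]=4)=1; Z[10]=1
i=11: fresh scan; Z[11]=2 extend→box=[11,13)
i=12: min(r-i=1, Z[1]=0)=0; Z[12]=0
i=13: fresh scan; Z[13]=0
i=14: fresh scan; Z[14]=3 extend→box=[14,17)
i=15: min(r-i=2, Z[1]=0)=0; Z[15]=0
i=16: min(r-i=1, Z[2]=4)=1; Z[16]=1
i=17: fresh scan; Z[17]=2 extend→box=[17,19)
i=18: min(r-i=1, Z[1]=0)=0; Z[18]=0
i=19: fresh scan; Z[19]=0
i=20: fresh scan; Z[20]=1 extend→box=[20,21)
i=21: fresh scan; Z[21]=1 extend→box=[21,22)
i=22: fresh scan; Z[22]=2 extend→box=[22,24)
i=23: min(r-i=1, Z[1]=0)=0; Z[23]=0
i=24: fresh scan; Z[24]=0
i=25: fresh scan; Z[25]=1 extend→box=[25,26)
i=26: fresh scan; Z[26]=3 extend→box=[26,29)
i=27: min(r-i=2, Z[1]=0)=0; Z[27]=0
i=28: min(r-i=1, Z[2]=4)=1; Z[28]=1
i=29: fresh scan; Z[29]=7 extend→box=[29,36)
i=30: min(r-i=6, Z[1]=0)=0; Z[30]=0
i=31: min(r-i=5, Z[2]=4)=4; Z[31]=4
i=32: min(r-i=4, Z[3]=0)=0; Z[32]=0
i=33: min(r-i=3, Z[4]=2)=2; Z[33]=2
i=34: min(r-i=2, Z[5]=0)=0; Z[34]=0
i=35: min(r-i=1, Z[6]=0)=0; Z[35]=0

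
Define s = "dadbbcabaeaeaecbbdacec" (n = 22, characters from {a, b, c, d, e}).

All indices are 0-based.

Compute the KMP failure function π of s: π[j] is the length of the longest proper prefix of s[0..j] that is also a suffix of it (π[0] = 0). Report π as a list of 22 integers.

π[0] = 0
j=1 s[j]='a': π[1]=0 (border '')
j=2 s[j]='d': π[2]=1 (border 'd')
j=3 s[j]='b': k: 1→0; π[3]=0 (border '')
j=4 s[j]='b': π[4]=0 (border '')
j=5 s[j]='c': π[5]=0 (border '')
j=6 s[j]='a': π[6]=0 (border '')
j=7 s[j]='b': π[7]=0 (border '')
j=8 s[j]='a': π[8]=0 (border '')
j=9 s[j]='e': π[9]=0 (border '')
j=10 s[j]='a': π[10]=0 (border '')
j=11 s[j]='e': π[11]=0 (border '')
j=12 s[j]='a': π[12]=0 (border '')
j=13 s[j]='e': π[13]=0 (border '')
j=14 s[j]='c': π[14]=0 (border '')
j=15 s[j]='b': π[15]=0 (border '')
j=16 s[j]='b': π[16]=0 (border '')
j=17 s[j]='d': π[17]=1 (border 'd')
j=18 s[j]='a': π[18]=2 (border 'da')
j=19 s[j]='c': k: 2→0; π[19]=0 (border '')
j=20 s[j]='e': π[20]=0 (border '')
j=21 s[j]='c': π[21]=0 (border '')

[0, 0, 1, 0, 0, 0, 0, 0, 0, 0, 0, 0, 0, 0, 0, 0, 0, 1, 2, 0, 0, 0]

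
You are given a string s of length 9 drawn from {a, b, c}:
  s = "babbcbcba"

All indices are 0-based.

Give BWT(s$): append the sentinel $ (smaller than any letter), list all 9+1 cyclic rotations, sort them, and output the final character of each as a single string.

abbc$acbbb

rank  rotation    last
    0  $babbcbcba  a
    1  a$babbcbcb  b
    2  abbcbcba$b  b
    3  ba$babbcbc  c
    4  babbcbcba$  $
    5  bbcbcba$ba  a
    6  bcba$babbc  c
    7  bcbcba$bab  b
    8  cba$babbcb  b
    9  cbcba$babb  b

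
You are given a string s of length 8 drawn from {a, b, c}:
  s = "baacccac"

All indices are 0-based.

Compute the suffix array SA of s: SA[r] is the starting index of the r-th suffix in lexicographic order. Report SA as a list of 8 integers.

[1, 6, 2, 0, 7, 5, 4, 3]

rank | idx | suffix
   0 |   1 | aacccac
   1 |   6 | ac
   2 |   2 | acccac
   3 |   0 | baacccac
   4 |   7 | c
   5 |   5 | cac
   6 |   4 | ccac
   7 |   3 | cccac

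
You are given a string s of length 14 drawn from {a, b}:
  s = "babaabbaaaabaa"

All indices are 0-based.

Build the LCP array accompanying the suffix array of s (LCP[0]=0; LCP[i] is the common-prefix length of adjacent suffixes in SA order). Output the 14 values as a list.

rank | idx | suffix
   0 |  13 | a
   1 |  12 | aa
   2 |   7 | aaaabaa
   3 |   8 | aaabaa
   4 |   9 | aabaa
   5 |   3 | aabbaaaabaa
   6 |  10 | abaa
   7 |   1 | abaabbaaaabaa
   8 |   4 | abbaaaabaa
   9 |  11 | baa
  10 |   6 | baaaabaa
  11 |   2 | baabbaaaabaa
  12 |   0 | babaabbaaaabaa
  13 |   5 | bbaaaabaa

SA = [13, 12, 7, 8, 9, 3, 10, 1, 4, 11, 6, 2, 0, 5]
[i] adj suffixes → lcp
  [1] 13/12 → 1 ('a')
  [2] 12/7 → 2 ('aa')
  [3] 7/8 → 3 ('aaa')
  [4] 8/9 → 2 ('aa')
  [5] 9/3 → 3 ('aab')
  [6] 3/10 → 1 ('a')
  [7] 10/1 → 4 ('abaa')
  [8] 1/4 → 2 ('ab')
  [9] 4/11 → 0 ('')
  [10] 11/6 → 3 ('baa')
  [11] 6/2 → 3 ('baa')
  [12] 2/0 → 2 ('ba')
  [13] 0/5 → 1 ('b')

[0, 1, 2, 3, 2, 3, 1, 4, 2, 0, 3, 3, 2, 1]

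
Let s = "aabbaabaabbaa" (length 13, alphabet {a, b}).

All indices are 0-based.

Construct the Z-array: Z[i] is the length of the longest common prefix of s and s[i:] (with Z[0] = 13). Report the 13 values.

[13, 1, 0, 0, 3, 1, 0, 6, 1, 0, 0, 2, 1]

Z[0]=13
i=1: i≥r, start 0; Z[1]=1 grow→box=[1,2)
i=2: i≥r, start 0; Z[2]=0
i=3: i≥r, start 0; Z[3]=0
i=4: i≥r, start 0; Z[4]=3 grow→box=[4,7)
i=5: min(r-i=2, Z[1]=1)=1; Z[5]=1
i=6: min(r-i=1, Z[2]=0)=0; Z[6]=0
i=7: i≥r, start 0; Z[7]=6 grow→box=[7,13)
i=8: min(r-i=5, Z[1]=1)=1; Z[8]=1
i=9: min(r-i=4, Z[2]=0)=0; Z[9]=0
i=10: min(r-i=3, Z[3]=0)=0; Z[10]=0
i=11: min(r-i=2, Z[4]=3)=2; Z[11]=2
i=12: min(r-i=1, Z[5]=1)=1; Z[12]=1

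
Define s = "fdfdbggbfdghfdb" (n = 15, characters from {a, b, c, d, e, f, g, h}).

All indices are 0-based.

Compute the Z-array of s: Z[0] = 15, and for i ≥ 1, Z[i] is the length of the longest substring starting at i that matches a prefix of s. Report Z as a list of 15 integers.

Z[0]=15
i=1: outside box; Z[1]=0
i=2: outside box; Z[2]=2 grow→box=[2,4)
i=3: min(r-i=1, Z[1]=0)=0; Z[3]=0
i=4: outside box; Z[4]=0
i=5: outside box; Z[5]=0
i=6: outside box; Z[6]=0
i=7: outside box; Z[7]=0
i=8: outside box; Z[8]=2 grow→box=[8,10)
i=9: min(r-i=1, Z[1]=0)=0; Z[9]=0
i=10: outside box; Z[10]=0
i=11: outside box; Z[11]=0
i=12: outside box; Z[12]=2 grow→box=[12,14)
i=13: min(r-i=1, Z[1]=0)=0; Z[13]=0
i=14: outside box; Z[14]=0

[15, 0, 2, 0, 0, 0, 0, 0, 2, 0, 0, 0, 2, 0, 0]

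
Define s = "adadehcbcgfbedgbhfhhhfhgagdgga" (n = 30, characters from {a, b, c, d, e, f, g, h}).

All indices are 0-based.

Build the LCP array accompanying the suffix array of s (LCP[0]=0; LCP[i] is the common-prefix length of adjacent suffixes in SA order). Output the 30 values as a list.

[0, 1, 2, 1, 0, 1, 1, 0, 1, 0, 1, 1, 2, 0, 1, 0, 1, 2, 0, 2, 1, 1, 1, 1, 0, 1, 3, 1, 1, 2]

rank | idx | suffix
   0 |  29 | a
   1 |   0 | adadehcbcgfbedgbhfhhhfhgagdgga
   2 |   2 | adehcbcgfbedgbhfhhhfhgagdgga
   3 |  24 | agdgga
   4 |   7 | bcgfbedgbhfhhhfhgagdgga
   5 |  11 | bedgbhfhhhfhgagdgga
   6 |  15 | bhfhhhfhgagdgga
   7 |   6 | cbcgfbedgbhfhhhfhgagdgga
   8 |   8 | cgfbedgbhfhhhfhgagdgga
   9 |   1 | dadehcbcgfbedgbhfhhhfhgagdgga
  10 |   3 | dehcbcgfbedgbhfhhhfhgagdgga
  11 |  13 | dgbhfhhhfhgagdgga
  12 |  26 | dgga
  13 |  12 | edgbhfhhhfhgagdgga
  14 |   4 | ehcbcgfbedgbhfhhhfhgagdgga
  15 |  10 | fbedgbhfhhhfhgagdgga
  16 |  21 | fhgagdgga
  17 |  17 | fhhhfhgagdgga
  18 |  28 | ga
  19 |  23 | gagdgga
  20 |  14 | gbhfhhhfhgagdgga
  21 |  25 | gdgga
  22 |   9 | gfbedgbhfhhhfhgagdgga
  23 |  27 | gga
  24 |   5 | hcbcgfbedgbhfhhhfhgagdgga
  25 |  20 | hfhgagdgga
  26 |  16 | hfhhhfhgagdgga
  27 |  22 | hgagdgga
  28 |  19 | hhfhgagdgga
  29 |  18 | hhhfhgagdgga

SA = [29, 0, 2, 24, 7, 11, 15, 6, 8, 1, 3, 13, 26, 12, 4, 10, 21, 17, 28, 23, 14, 25, 9, 27, 5, 20, 16, 22, 19, 18]
i: (SA[i-1],SA[i]) lcp shared
  1: (29,0) 1 'a'
  2: (0,2) 2 'ad'
  3: (2,24) 1 'a'
  4: (24,7) 0 ''
  5: (7,11) 1 'b'
  6: (11,15) 1 'b'
  7: (15,6) 0 ''
  8: (6,8) 1 'c'
  9: (8,1) 0 ''
  10: (1,3) 1 'd'
  11: (3,13) 1 'd'
  12: (13,26) 2 'dg'
  13: (26,12) 0 ''
  14: (12,4) 1 'e'
  15: (4,10) 0 ''
  16: (10,21) 1 'f'
  17: (21,17) 2 'fh'
  18: (17,28) 0 ''
  19: (28,23) 2 'ga'
  20: (23,14) 1 'g'
  21: (14,25) 1 'g'
  22: (25,9) 1 'g'
  23: (9,27) 1 'g'
  24: (27,5) 0 ''
  25: (5,20) 1 'h'
  26: (20,16) 3 'hfh'
  27: (16,22) 1 'h'
  28: (22,19) 1 'h'
  29: (19,18) 2 'hh'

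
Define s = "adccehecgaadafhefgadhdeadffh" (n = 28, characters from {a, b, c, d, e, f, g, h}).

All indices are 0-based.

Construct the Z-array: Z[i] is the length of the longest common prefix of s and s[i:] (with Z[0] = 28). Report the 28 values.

Z[0]=28
i=1: outside box; Z[1]=0
i=2: outside box; Z[2]=0
i=3: outside box; Z[3]=0
i=4: outside box; Z[4]=0
i=5: outside box; Z[5]=0
i=6: outside box; Z[6]=0
i=7: outside box; Z[7]=0
i=8: outside box; Z[8]=0
i=9: outside box; Z[9]=1 extend→box=[9,10)
i=10: outside box; Z[10]=2 extend→box=[10,12)
i=11: min(r-i=1, Z[1]=0)=0; Z[11]=0
i=12: outside box; Z[12]=1 extend→box=[12,13)
i=13: outside box; Z[13]=0
i=14: outside box; Z[14]=0
i=15: outside box; Z[15]=0
i=16: outside box; Z[16]=0
i=17: outside box; Z[17]=0
i=18: outside box; Z[18]=2 extend→box=[18,20)
i=19: min(r-i=1, Z[1]=0)=0; Z[19]=0
i=20: outside box; Z[20]=0
i=21: outside box; Z[21]=0
i=22: outside box; Z[22]=0
i=23: outside box; Z[23]=2 extend→box=[23,25)
i=24: min(r-i=1, Z[1]=0)=0; Z[24]=0
i=25: outside box; Z[25]=0
i=26: outside box; Z[26]=0
i=27: outside box; Z[27]=0

[28, 0, 0, 0, 0, 0, 0, 0, 0, 1, 2, 0, 1, 0, 0, 0, 0, 0, 2, 0, 0, 0, 0, 2, 0, 0, 0, 0]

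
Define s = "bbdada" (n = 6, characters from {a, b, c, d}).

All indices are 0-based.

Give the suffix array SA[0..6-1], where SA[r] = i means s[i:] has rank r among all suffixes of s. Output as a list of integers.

rank→(start, suffix):
  0 → (5, 'a')
  1 → (3, 'ada')
  2 → (0, 'bbdada')
  3 → (1, 'bdada')
  4 → (4, 'da')
  5 → (2, 'dada')

[5, 3, 0, 1, 4, 2]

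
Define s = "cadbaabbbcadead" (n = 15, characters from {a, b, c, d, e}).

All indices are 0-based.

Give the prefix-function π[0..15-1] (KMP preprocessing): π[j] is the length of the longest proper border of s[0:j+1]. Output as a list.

[0, 0, 0, 0, 0, 0, 0, 0, 0, 1, 2, 3, 0, 0, 0]

π[0] = 0
j=1 s[j]='a': π[1]=0 (border '')
j=2 s[j]='d': π[2]=0 (border '')
j=3 s[j]='b': π[3]=0 (border '')
j=4 s[j]='a': π[4]=0 (border '')
j=5 s[j]='a': π[5]=0 (border '')
j=6 s[j]='b': π[6]=0 (border '')
j=7 s[j]='b': π[7]=0 (border '')
j=8 s[j]='b': π[8]=0 (border '')
j=9 s[j]='c': π[9]=1 (border 'c')
j=10 s[j]='a': π[10]=2 (border 'ca')
j=11 s[j]='d': π[11]=3 (border 'cad')
j=12 s[j]='e': k: 3→0; π[12]=0 (border '')
j=13 s[j]='a': π[13]=0 (border '')
j=14 s[j]='d': π[14]=0 (border '')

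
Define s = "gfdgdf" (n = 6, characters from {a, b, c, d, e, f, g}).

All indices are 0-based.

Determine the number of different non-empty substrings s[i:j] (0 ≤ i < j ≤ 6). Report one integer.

18

sorted suffixes:
  #0 SA[0]=4  'df'
  #1 SA[1]=2  'dgdf'
  #2 SA[2]=5  'f'
  #3 SA[3]=1  'fdgdf'
  #4 SA[4]=3  'gdf'
  #5 SA[5]=0  'gfdgdf'

SA = [4, 2, 5, 1, 3, 0]
[i] adj suffixes → lcp
  [1] 4/2 → 1 ('d')
  [2] 2/5 → 0 ('')
  [3] 5/1 → 1 ('f')
  [4] 1/3 → 0 ('')
  [5] 3/0 → 1 ('g')

n(n+1)/2 = 6·7/2 = 21
Σ LCP = 0 + 1 + 0 + 1 + 0 + 1 = 3
distinct = 21 − 3 = 18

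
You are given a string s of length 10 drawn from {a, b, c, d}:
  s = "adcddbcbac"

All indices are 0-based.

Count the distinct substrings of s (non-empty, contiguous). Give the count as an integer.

rank→(start, suffix):
  0 → (8, 'ac')
  1 → (0, 'adcddbcbac')
  2 → (7, 'bac')
  3 → (5, 'bcbac')
  4 → (9, 'c')
  5 → (6, 'cbac')
  6 → (2, 'cddbcbac')
  7 → (4, 'dbcbac')
  8 → (1, 'dcddbcbac')
  9 → (3, 'ddbcbac')

SA = [8, 0, 7, 5, 9, 6, 2, 4, 1, 3]
[i] adj suffixes → lcp
  [1] 8/0 → 1 ('a')
  [2] 0/7 → 0 ('')
  [3] 7/5 → 1 ('b')
  [4] 5/9 → 0 ('')
  [5] 9/6 → 1 ('c')
  [6] 6/2 → 1 ('c')
  [7] 2/4 → 0 ('')
  [8] 4/1 → 1 ('d')
  [9] 1/3 → 1 ('d')

n(n+1)/2 = 10·11/2 = 55
Σ LCP = 0 + 1 + 0 + 1 + 0 + 1 + 1 + 0 + 1 + 1 = 6
distinct = 55 − 6 = 49

49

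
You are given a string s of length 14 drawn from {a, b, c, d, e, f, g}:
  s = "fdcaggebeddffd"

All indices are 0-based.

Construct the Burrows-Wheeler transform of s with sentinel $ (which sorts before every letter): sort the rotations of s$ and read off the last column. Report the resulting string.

rank  rotation         last
    0  $fdcaggebeddffd  d
    1  aggebeddffd$fdc  c
    2  beddffd$fdcagge  e
    3  caggebeddffd$fd  d
    4  d$fdcaggebeddff  f
    5  dcaggebeddffd$f  f
    6  ddffd$fdcaggebe  e
    7  dffd$fdcaggebed  d
    8  ebeddffd$fdcagg  g
    9  eddffd$fdcaggeb  b
   10  fd$fdcaggebeddf  f
   11  fdcaggebeddffd$  $
   12  ffd$fdcaggebedd  d
   13  gebeddffd$fdcag  g
   14  ggebeddffd$fdca  a

dcedffedgbf$dga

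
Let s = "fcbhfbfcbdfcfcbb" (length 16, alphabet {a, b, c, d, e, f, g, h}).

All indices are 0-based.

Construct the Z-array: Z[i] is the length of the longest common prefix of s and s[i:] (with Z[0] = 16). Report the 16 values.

Z[0]=16
i=1: fresh scan; Z[1]=0
i=2: fresh scan; Z[2]=0
i=3: fresh scan; Z[3]=0
i=4: fresh scan; Z[4]=1 grow→box=[4,5)
i=5: fresh scan; Z[5]=0
i=6: fresh scan; Z[6]=3 grow→box=[6,9)
i=7: min(r-i=2, Z[1]=0)=0; Z[7]=0
i=8: min(r-i=1, Z[2]=0)=0; Z[8]=0
i=9: fresh scan; Z[9]=0
i=10: fresh scan; Z[10]=2 grow→box=[10,12)
i=11: min(r-i=1, Z[1]=0)=0; Z[11]=0
i=12: fresh scan; Z[12]=3 grow→box=[12,15)
i=13: min(r-i=2, Z[1]=0)=0; Z[13]=0
i=14: min(r-i=1, Z[2]=0)=0; Z[14]=0
i=15: fresh scan; Z[15]=0

[16, 0, 0, 0, 1, 0, 3, 0, 0, 0, 2, 0, 3, 0, 0, 0]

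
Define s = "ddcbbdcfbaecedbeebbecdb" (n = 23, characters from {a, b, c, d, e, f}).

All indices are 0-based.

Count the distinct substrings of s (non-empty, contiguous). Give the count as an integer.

254

rank | idx | suffix
   0 |   9 | aecedbeebbecdb
   1 |  22 | b
   2 |   8 | baecedbeebbecdb
   3 |   3 | bbdcfbaecedbeebbecdb
   4 |  17 | bbecdb
   5 |   4 | bdcfbaecedbeebbecdb
   6 |  18 | becdb
   7 |  14 | beebbecdb
   8 |   2 | cbbdcfbaecedbeebbecdb
   9 |  20 | cdb
  10 |  11 | cedbeebbecdb
  11 |   6 | cfbaecedbeebbecdb
  12 |  21 | db
  13 |  13 | dbeebbecdb
  14 |   1 | dcbbdcfbaecedbeebbecdb
  15 |   5 | dcfbaecedbeebbecdb
  16 |   0 | ddcbbdcfbaecedbeebbecdb
  17 |  16 | ebbecdb
  18 |  19 | ecdb
  19 |  10 | ecedbeebbecdb
  20 |  12 | edbeebbecdb
  21 |  15 | eebbecdb
  22 |   7 | fbaecedbeebbecdb

SA = [9, 22, 8, 3, 17, 4, 18, 14, 2, 20, 11, 6, 21, 13, 1, 5, 0, 16, 19, 10, 12, 15, 7]
rank  pair      lcp
   1  s[9:],s[22:]  0  ''
   2  s[22:],s[8:]  1  'b'
   3  s[8:],s[3:]  1  'b'
   4  s[3:],s[17:]  2  'bb'
   5  s[17:],s[4:]  1  'b'
   6  s[4:],s[18:]  1  'b'
   7  s[18:],s[14:]  2  'be'
   8  s[14:],s[2:]  0  ''
   9  s[2:],s[20:]  1  'c'
  10  s[20:],s[11:]  1  'c'
  11  s[11:],s[6:]  1  'c'
  12  s[6:],s[21:]  0  ''
  13  s[21:],s[13:]  2  'db'
  14  s[13:],s[1:]  1  'd'
  15  s[1:],s[5:]  2  'dc'
  16  s[5:],s[0:]  1  'd'
  17  s[0:],s[16:]  0  ''
  18  s[16:],s[19:]  1  'e'
  19  s[19:],s[10:]  2  'ec'
  20  s[10:],s[12:]  1  'e'
  21  s[12:],s[15:]  1  'e'
  22  s[15:],s[7:]  0  ''

n(n+1)/2 = 23·24/2 = 276
Σ LCP = 0 + 0 + 1 + 1 + 2 + 1 + 1 + 2 + 0 + 1 + 1 + 1 + 0 + 2 + 1 + 2 + 1 + 0 + 1 + 2 + 1 + 1 + 0 = 22
distinct = 276 − 22 = 254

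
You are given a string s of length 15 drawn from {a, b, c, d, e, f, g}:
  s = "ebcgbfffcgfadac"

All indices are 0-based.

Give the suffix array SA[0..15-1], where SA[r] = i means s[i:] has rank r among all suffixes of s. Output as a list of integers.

rank→(start, suffix):
  0 → (13, 'ac')
  1 → (11, 'adac')
  2 → (1, 'bcgbfffcgfadac')
  3 → (4, 'bfffcgfadac')
  4 → (14, 'c')
  5 → (2, 'cgbfffcgfadac')
  6 → (8, 'cgfadac')
  7 → (12, 'dac')
  8 → (0, 'ebcgbfffcgfadac')
  9 → (10, 'fadac')
  10 → (7, 'fcgfadac')
  11 → (6, 'ffcgfadac')
  12 → (5, 'fffcgfadac')
  13 → (3, 'gbfffcgfadac')
  14 → (9, 'gfadac')

[13, 11, 1, 4, 14, 2, 8, 12, 0, 10, 7, 6, 5, 3, 9]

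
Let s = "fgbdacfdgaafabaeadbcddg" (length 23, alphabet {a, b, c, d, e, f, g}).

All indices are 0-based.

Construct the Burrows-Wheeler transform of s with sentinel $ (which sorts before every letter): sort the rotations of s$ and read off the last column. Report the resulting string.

rank  rotation                  last
    0  $fgbdacfdgaafabaeadbcddg  g
    1  aafabaeadbcddg$fgbdacfdg  g
    2  abaeadbcddg$fgbdacfdgaaf  f
    3  acfdgaafabaeadbcddg$fgbd  d
    4  adbcddg$fgbdacfdgaafabae  e
    5  aeadbcddg$fgbdacfdgaafab  b
    6  afabaeadbcddg$fgbdacfdga  a
    7  baeadbcddg$fgbdacfdgaafa  a
    8  bcddg$fgbdacfdgaafabaead  d
    9  bdacfdgaafabaeadbcddg$fg  g
   10  cddg$fgbdacfdgaafabaeadb  b
   11  cfdgaafabaeadbcddg$fgbda  a
   12  dacfdgaafabaeadbcddg$fgb  b
   13  dbcddg$fgbdacfdgaafabaea  a
   14  ddg$fgbdacfdgaafabaeadbc  c
   15  dg$fgbdacfdgaafabaeadbcd  d
   16  dgaafabaeadbcddg$fgbdacf  f
   17  eadbcddg$fgbdacfdgaafaba  a
   18  fabaeadbcddg$fgbdacfdgaa  a
   19  fdgaafabaeadbcddg$fgbdac  c
   20  fgbdacfdgaafabaeadbcddg$  $
   21  g$fgbdacfdgaafabaeadbcdd  d
   22  gaafabaeadbcddg$fgbdacfd  d
   23  gbdacfdgaafabaeadbcddg$f  f

ggfdebaadgbabacdfaac$ddf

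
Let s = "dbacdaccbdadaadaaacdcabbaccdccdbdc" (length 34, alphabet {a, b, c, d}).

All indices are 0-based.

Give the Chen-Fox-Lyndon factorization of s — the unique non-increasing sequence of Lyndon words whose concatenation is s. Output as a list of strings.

["d", "b", "acd", "accbdad", "aad", "aaacdcabbaccdccdbdc"]

emit factor 1: 'd' (i=0, period=1)
emit factor 2: 'b' (i=1, period=1)
emit factor 3: 'acd' (i=2, period=3)
emit factor 4: 'accbdad' (i=5, period=7)
emit factor 5: 'aad' (i=12, period=3)
emit factor 6: 'aaacdcabbaccdccdbdc' (i=15, period=19)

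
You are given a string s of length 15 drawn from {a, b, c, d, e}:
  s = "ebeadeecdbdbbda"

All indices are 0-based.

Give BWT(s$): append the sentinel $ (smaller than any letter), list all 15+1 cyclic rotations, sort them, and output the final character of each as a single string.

rank  rotation          last
    0  $ebeadeecdbdbbda  a
    1  a$ebeadeecdbdbbd  d
    2  adeecdbdbbda$ebe  e
    3  bbda$ebeadeecdbd  d
    4  bda$ebeadeecdbdb  b
    5  bdbbda$ebeadeecd  d
    6  beadeecdbdbbda$e  e
    7  cdbdbbda$ebeadee  e
    8  da$ebeadeecdbdbb  b
    9  dbbda$ebeadeecdb  b
   10  dbdbbda$ebeadeec  c
   11  deecdbdbbda$ebea  a
   12  eadeecdbdbbda$eb  b
   13  ebeadeecdbdbbda$  $
   14  ecdbdbbda$ebeade  e
   15  eecdbdbbda$ebead  d

adedbdeebbcab$ed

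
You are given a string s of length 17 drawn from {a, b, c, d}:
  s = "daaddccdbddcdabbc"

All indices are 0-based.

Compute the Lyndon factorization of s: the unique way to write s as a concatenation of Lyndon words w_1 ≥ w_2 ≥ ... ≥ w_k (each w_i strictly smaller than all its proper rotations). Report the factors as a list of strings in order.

emit factor 1: 'd' (i=0, period=1)
emit factor 2: 'aaddccdbddcdabbc' (i=1, period=16)

["d", "aaddccdbddcdabbc"]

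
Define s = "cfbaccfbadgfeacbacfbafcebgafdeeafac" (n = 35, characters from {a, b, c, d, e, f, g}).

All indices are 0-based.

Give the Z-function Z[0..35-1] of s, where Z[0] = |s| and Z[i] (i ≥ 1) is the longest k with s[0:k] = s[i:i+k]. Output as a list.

[35, 0, 0, 0, 1, 4, 0, 0, 0, 0, 0, 0, 0, 0, 1, 0, 0, 4, 0, 0, 0, 0, 1, 0, 0, 0, 0, 0, 0, 0, 0, 0, 0, 0, 1]

Z[0]=35
i=1: outside box; Z[1]=0
i=2: outside box; Z[2]=0
i=3: outside box; Z[3]=0
i=4: outside box; Z[4]=1 grow→box=[4,5)
i=5: outside box; Z[5]=4 grow→box=[5,9)
i=6: min(r-i=3, Z[1]=0)=0; Z[6]=0
i=7: min(r-i=2, Z[2]=0)=0; Z[7]=0
i=8: min(r-i=1, Z[3]=0)=0; Z[8]=0
i=9: outside box; Z[9]=0
i=10: outside box; Z[10]=0
i=11: outside box; Z[11]=0
i=12: outside box; Z[12]=0
i=13: outside box; Z[13]=0
i=14: outside box; Z[14]=1 grow→box=[14,15)
i=15: outside box; Z[15]=0
i=16: outside box; Z[16]=0
i=17: outside box; Z[17]=4 grow→box=[17,21)
i=18: min(r-i=3, Z[1]=0)=0; Z[18]=0
i=19: min(r-i=2, Z[2]=0)=0; Z[19]=0
i=20: min(r-i=1, Z[3]=0)=0; Z[20]=0
i=21: outside box; Z[21]=0
i=22: outside box; Z[22]=1 grow→box=[22,23)
i=23: outside box; Z[23]=0
i=24: outside box; Z[24]=0
i=25: outside box; Z[25]=0
i=26: outside box; Z[26]=0
i=27: outside box; Z[27]=0
i=28: outside box; Z[28]=0
i=29: outside box; Z[29]=0
i=30: outside box; Z[30]=0
i=31: outside box; Z[31]=0
i=32: outside box; Z[32]=0
i=33: outside box; Z[33]=0
i=34: outside box; Z[34]=1 grow→box=[34,35)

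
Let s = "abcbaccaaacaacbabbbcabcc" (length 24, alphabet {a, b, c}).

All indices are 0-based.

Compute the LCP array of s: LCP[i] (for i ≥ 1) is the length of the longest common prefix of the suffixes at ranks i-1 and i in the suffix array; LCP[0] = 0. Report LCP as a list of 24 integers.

[0, 2, 3, 1, 2, 3, 1, 2, 2, 0, 2, 1, 2, 1, 2, 2, 0, 1, 3, 2, 1, 3, 1, 2]

rank | idx | suffix
   0 |   7 | aaacaacbabbbcabcc
   1 |   8 | aacaacbabbbcabcc
   2 |  11 | aacbabbbcabcc
   3 |  15 | abbbcabcc
   4 |   0 | abcbaccaaacaacbabbbcabcc
   5 |  20 | abcc
   6 |   9 | acaacbabbbcabcc
   7 |  12 | acbabbbcabcc
   8 |   4 | accaaacaacbabbbcabcc
   9 |  14 | babbbcabcc
  10 |   3 | baccaaacaacbabbbcabcc
  11 |  16 | bbbcabcc
  12 |  17 | bbcabcc
  13 |  18 | bcabcc
  14 |   1 | bcbaccaaacaacbabbbcabcc
  15 |  21 | bcc
  16 |  23 | c
  17 |   6 | caaacaacbabbbcabcc
  18 |  10 | caacbabbbcabcc
  19 |  19 | cabcc
  20 |  13 | cbabbbcabcc
  21 |   2 | cbaccaaacaacbabbbcabcc
  22 |  22 | cc
  23 |   5 | ccaaacaacbabbbcabcc

SA = [7, 8, 11, 15, 0, 20, 9, 12, 4, 14, 3, 16, 17, 18, 1, 21, 23, 6, 10, 19, 13, 2, 22, 5]
[i] adj suffixes → lcp
  [1] 7/8 → 2 ('aa')
  [2] 8/11 → 3 ('aac')
  [3] 11/15 → 1 ('a')
  [4] 15/0 → 2 ('ab')
  [5] 0/20 → 3 ('abc')
  [6] 20/9 → 1 ('a')
  [7] 9/12 → 2 ('ac')
  [8] 12/4 → 2 ('ac')
  [9] 4/14 → 0 ('')
  [10] 14/3 → 2 ('ba')
  [11] 3/16 → 1 ('b')
  [12] 16/17 → 2 ('bb')
  [13] 17/18 → 1 ('b')
  [14] 18/1 → 2 ('bc')
  [15] 1/21 → 2 ('bc')
  [16] 21/23 → 0 ('')
  [17] 23/6 → 1 ('c')
  [18] 6/10 → 3 ('caa')
  [19] 10/19 → 2 ('ca')
  [20] 19/13 → 1 ('c')
  [21] 13/2 → 3 ('cba')
  [22] 2/22 → 1 ('c')
  [23] 22/5 → 2 ('cc')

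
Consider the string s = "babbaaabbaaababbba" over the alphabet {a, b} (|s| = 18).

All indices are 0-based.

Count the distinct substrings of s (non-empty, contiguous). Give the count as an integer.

rank | idx | suffix
   0 |  17 | a
   1 |   9 | aaababbba
   2 |   4 | aaabbaaababbba
   3 |  10 | aababbba
   4 |   5 | aabbaaababbba
   5 |  11 | ababbba
   6 |   6 | abbaaababbba
   7 |   1 | abbaaabbaaababbba
   8 |  13 | abbba
   9 |  16 | ba
  10 |   8 | baaababbba
  11 |   3 | baaabbaaababbba
  12 |   0 | babbaaabbaaababbba
  13 |  12 | babbba
  14 |  15 | bba
  15 |   7 | bbaaababbba
  16 |   2 | bbaaabbaaababbba
  17 |  14 | bbba

SA = [17, 9, 4, 10, 5, 11, 6, 1, 13, 16, 8, 3, 0, 12, 15, 7, 2, 14]
[i] adj suffixes → lcp
  [1] 17/9 → 1 ('a')
  [2] 9/4 → 4 ('aaab')
  [3] 4/10 → 2 ('aa')
  [4] 10/5 → 3 ('aab')
  [5] 5/11 → 1 ('a')
  [6] 11/6 → 2 ('ab')
  [7] 6/1 → 7 ('abbaaab')
  [8] 1/13 → 3 ('abb')
  [9] 13/16 → 0 ('')
  [10] 16/8 → 2 ('ba')
  [11] 8/3 → 5 ('baaab')
  [12] 3/0 → 2 ('ba')
  [13] 0/12 → 4 ('babb')
  [14] 12/15 → 1 ('b')
  [15] 15/7 → 3 ('bba')
  [16] 7/2 → 6 ('bbaaab')
  [17] 2/14 → 2 ('bb')

n(n+1)/2 = 18·19/2 = 171
Σ LCP = 0 + 1 + 4 + 2 + 3 + 1 + 2 + 7 + 3 + 0 + 2 + 5 + 2 + 4 + 1 + 3 + 6 + 2 = 48
distinct = 171 − 48 = 123

123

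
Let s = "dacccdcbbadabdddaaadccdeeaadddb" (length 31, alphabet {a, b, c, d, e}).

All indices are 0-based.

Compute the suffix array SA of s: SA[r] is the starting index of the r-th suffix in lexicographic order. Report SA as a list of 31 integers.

[16, 17, 25, 11, 1, 9, 18, 26, 30, 8, 7, 12, 6, 2, 3, 20, 4, 21, 15, 10, 0, 29, 5, 19, 14, 28, 13, 27, 22, 24, 23]

sorted suffixes:
  #0 SA[0]=16  'aaadccdeeaadddb'
  #1 SA[1]=17  'aadccdeeaadddb'
  #2 SA[2]=25  'aadddb'
  #3 SA[3]=11  'abdddaaadccdeeaadddb'
  #4 SA[4]=1  'acccdcbbadabdddaaadccdeeaadddb'
  #5 SA[5]=9  'adabdddaaadccdeeaadddb'
  #6 SA[6]=18  'adccdeeaadddb'
  #7 SA[7]=26  'adddb'
  #8 SA[8]=30  'b'
  #9 SA[9]=8  'badabdddaaadccdeeaadddb'
  #10 SA[10]=7  'bbadabdddaaadccdeeaadddb'
  #11 SA[11]=12  'bdddaaadccdeeaadddb'
  #12 SA[12]=6  'cbbadabdddaaadccdeeaadddb'
  #13 SA[13]=2  'cccdcbbadabdddaaadccdeeaadddb'
  #14 SA[14]=3  'ccdcbbadabdddaaadccdeeaadddb'
  #15 SA[15]=20  'ccdeeaadddb'
  #16 SA[16]=4  'cdcbbadabdddaaadccdeeaadddb'
  #17 SA[17]=21  'cdeeaadddb'
  #18 SA[18]=15  'daaadccdeeaadddb'
  #19 SA[19]=10  'dabdddaaadccdeeaadddb'
  #20 SA[20]=0  'dacccdcbbadabdddaaadccdeeaadddb'
  #21 SA[21]=29  'db'
  #22 SA[22]=5  'dcbbadabdddaaadccdeeaadddb'
  #23 SA[23]=19  'dccdeeaadddb'
  #24 SA[24]=14  'ddaaadccdeeaadddb'
  #25 SA[25]=28  'ddb'
  #26 SA[26]=13  'dddaaadccdeeaadddb'
  #27 SA[27]=27  'dddb'
  #28 SA[28]=22  'deeaadddb'
  #29 SA[29]=24  'eaadddb'
  #30 SA[30]=23  'eeaadddb'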